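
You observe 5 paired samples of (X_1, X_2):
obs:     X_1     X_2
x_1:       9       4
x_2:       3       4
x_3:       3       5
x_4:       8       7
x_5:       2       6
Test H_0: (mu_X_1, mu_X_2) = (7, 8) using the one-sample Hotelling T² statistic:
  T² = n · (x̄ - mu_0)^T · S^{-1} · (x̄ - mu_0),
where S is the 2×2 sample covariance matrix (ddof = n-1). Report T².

Step 1 — sample mean vector:
  mean(X_1) = (9 + 3 + 3 + 8 + 2) / 5 = 25/5 = 5
  mean(X_2) = (4 + 4 + 5 + 7 + 6) / 5 = 26/5 = 5.2
  x̄ = (5, 5.2),  deviation x̄ - mu_0 = (5, 5.2) - (7, 8) = (-2, -2.8).

Step 2 — sample covariance matrix, S[i,j] = (1/(n-1)) · Σ_k (x_{k,i} - mean_i) · (x_{k,j} - mean_j), divisor n-1 = 4:
  S[X_1,X_1] = ((4)·(4) + (-2)·(-2) + (-2)·(-2) + (3)·(3) + (-3)·(-3)) / 4 = 42/4 = 10.5
  S[X_1,X_2] = ((4)·(-1.2) + (-2)·(-1.2) + (-2)·(-0.2) + (3)·(1.8) + (-3)·(0.8)) / 4 = 1/4 = 0.25
  S[X_2,X_2] = ((-1.2)·(-1.2) + (-1.2)·(-1.2) + (-0.2)·(-0.2) + (1.8)·(1.8) + (0.8)·(0.8)) / 4 = 6.8/4 = 1.7
  S = [[10.5, 0.25],
 [0.25, 1.7]].

Step 3 — invert S. det(S) = 10.5·1.7 - (0.25)² = 17.7875.
  S^{-1} = (1/det) · [[d, -b], [-b, a]] = [[0.0956, -0.0141],
 [-0.0141, 0.5903]].

Step 4 — quadratic form (x̄ - mu_0)^T · S^{-1} · (x̄ - mu_0):
  S^{-1} · (x̄ - mu_0) = (-0.1518, -1.6247),
  (x̄ - mu_0)^T · [...] = (-2)·(-0.1518) + (-2.8)·(-1.6247) = 4.8528.

Step 5 — scale by n: T² = 5 · 4.8528 = 24.2642.

T² ≈ 24.2642


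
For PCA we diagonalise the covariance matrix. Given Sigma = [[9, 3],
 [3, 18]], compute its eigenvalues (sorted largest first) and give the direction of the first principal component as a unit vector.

Step 1 — characteristic polynomial of 2×2 Sigma:
  det(Sigma - λI) = λ² - trace · λ + det = 0.
  trace = 9 + 18 = 27, det = 9·18 - (3)² = 153.
Step 2 — discriminant:
  Δ = trace² - 4·det = 729 - 612 = 117.
Step 3 — eigenvalues:
  λ = (trace ± √Δ)/2 = (27 ± 10.8167)/2,
  λ_1 = 18.9083,  λ_2 = 8.0917.

Step 4 — unit eigenvector for λ_1: solve (Sigma - λ_1 I)v = 0. First row:
  (9 - 18.9083)·v_x + (3)·v_y = 0, i.e. (-9.9083)·v_x + (3)·v_y = 0,
  so v ∝ (b, λ_1 - a) = (3, 9.9083) = u.
  ||u|| = √((3)² + (9.9083)²) = √(107.1749) ≈ 10.3525,
  v_1 = u/||u|| ≈ (0.2898, 0.9571) (||v_1|| = 1).

λ_1 = 18.9083,  λ_2 = 8.0917;  v_1 ≈ (0.2898, 0.9571)


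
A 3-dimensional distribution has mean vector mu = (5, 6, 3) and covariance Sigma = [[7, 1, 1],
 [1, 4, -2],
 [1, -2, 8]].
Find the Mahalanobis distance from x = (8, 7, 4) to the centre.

Step 1 — centre the observation: (x - mu) = (3, 1, 1).

Step 2 — invert Sigma (cofactor / det for 3×3, or solve directly):
  Sigma^{-1} = [[0.1556, -0.0556, -0.0333],
 [-0.0556, 0.3056, 0.0833],
 [-0.0333, 0.0833, 0.15]].

Step 3 — form the quadratic (x - mu)^T · Sigma^{-1} · (x - mu):
  Sigma^{-1} · (x - mu) = (0.3778, 0.2222, 0.1333).
  (x - mu)^T · [Sigma^{-1} · (x - mu)] = (3)·(0.3778) + (1)·(0.2222) + (1)·(0.1333) = 1.4889.

Step 4 — take square root: d = √(1.4889) ≈ 1.2202.

d(x, mu) = √(1.4889) ≈ 1.2202


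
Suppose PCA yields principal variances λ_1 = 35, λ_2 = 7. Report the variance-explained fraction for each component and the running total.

Step 1 — total variance = trace(Sigma) = Σ λ_i = 35 + 7 = 42.

Step 2 — fraction explained by component i = λ_i / Σ λ:
  PC1: 35/42 = 0.8333
  PC2: 7/42 = 0.1667

Step 3 — cumulative fraction after k components = (λ_1 + ... + λ_k) / Σ λ:
  k = 1: 35/42 = 0.8333
  k = 2: (35 + 7)/42 = 42/42 = 1

Summary (fraction, with percent):

explained: PC1 0.8333 (83.33%), PC2 0.1667 (16.67%);  cumulative: 0.8333, 1


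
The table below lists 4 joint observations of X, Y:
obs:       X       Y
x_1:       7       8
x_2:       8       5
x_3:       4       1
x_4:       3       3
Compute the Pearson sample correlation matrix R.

Step 1 — column means:
  mean(X) = (7 + 8 + 4 + 3) / 4 = 22/4 = 5.5
  mean(Y) = (8 + 5 + 1 + 3) / 4 = 17/4 = 4.25

Step 2 — sample variances and covariances s[i,j] = (1/(n-1)) · Σ_k (x_{k,i} - mean_i) · (x_{k,j} - mean_j), with n-1 = 3:
  s[X,X] = ((1.5)·(1.5) + (2.5)·(2.5) + (-1.5)·(-1.5) + (-2.5)·(-2.5)) / 3 = 17/3 = 5.6667
  s[X,Y] = ((1.5)·(3.75) + (2.5)·(0.75) + (-1.5)·(-3.25) + (-2.5)·(-1.25)) / 3 = 15.5/3 = 5.1667
  s[Y,Y] = ((3.75)·(3.75) + (0.75)·(0.75) + (-3.25)·(-3.25) + (-1.25)·(-1.25)) / 3 = 26.75/3 = 8.9167
  Sample standard deviations s_i = √(s[i,i]):
  s(X) = √(5.6667) = 2.3805
  s(Y) = √(8.9167) = 2.9861

Step 3 — r_{ij} = s_{ij} / (s_i · s_j):
  r[X,X] = 1 (diagonal).
  r[X,Y] = 5.1667 / (2.3805 · 2.9861) = 5.1667 / 7.1083 = 0.7269
  r[Y,Y] = 1 (diagonal).

R is symmetric with unit diagonal. Assembling:

R = [[1, 0.7269],
 [0.7269, 1]]


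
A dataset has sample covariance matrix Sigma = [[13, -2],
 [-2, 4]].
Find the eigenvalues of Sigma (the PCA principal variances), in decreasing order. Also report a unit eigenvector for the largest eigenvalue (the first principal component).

Step 1 — characteristic polynomial of 2×2 Sigma:
  det(Sigma - λI) = λ² - trace · λ + det = 0.
  trace = 13 + 4 = 17, det = 13·4 - (-2)² = 48.
Step 2 — discriminant:
  Δ = trace² - 4·det = 289 - 192 = 97.
Step 3 — eigenvalues:
  λ = (trace ± √Δ)/2 = (17 ± 9.8489)/2,
  λ_1 = 13.4244,  λ_2 = 3.5756.

Step 4 — unit eigenvector for λ_1: solve (Sigma - λ_1 I)v = 0. First row:
  (13 - 13.4244)·v_x + (-2)·v_y = 0, i.e. (-0.4244)·v_x + (-2)·v_y = 0,
  so v ∝ (b, λ_1 - a) = (-2, 0.4244); multiply by -1 so the first entry is positive: u = (2, -0.4244).
  ||u|| = √((2)² + (-0.4244)²) = √(4.1801) ≈ 2.0445,
  v_1 = u/||u|| ≈ (0.9782, -0.2076) (||v_1|| = 1).

λ_1 = 13.4244,  λ_2 = 3.5756;  v_1 ≈ (0.9782, -0.2076)


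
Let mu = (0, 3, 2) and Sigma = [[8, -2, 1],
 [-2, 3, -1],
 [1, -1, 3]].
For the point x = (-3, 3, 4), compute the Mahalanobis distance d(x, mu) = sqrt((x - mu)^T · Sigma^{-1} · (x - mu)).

Step 1 — centre the observation: (x - mu) = (-3, 0, 2).

Step 2 — invert Sigma (cofactor / det for 3×3, or solve directly):
  Sigma^{-1} = [[0.1509, 0.0943, -0.0189],
 [0.0943, 0.434, 0.1132],
 [-0.0189, 0.1132, 0.3774]].

Step 3 — form the quadratic (x - mu)^T · Sigma^{-1} · (x - mu):
  Sigma^{-1} · (x - mu) = (-0.4906, -0.0566, 0.8113).
  (x - mu)^T · [Sigma^{-1} · (x - mu)] = (-3)·(-0.4906) + (0)·(-0.0566) + (2)·(0.8113) = 3.0943.

Step 4 — take square root: d = √(3.0943) ≈ 1.7591.

d(x, mu) = √(3.0943) ≈ 1.7591


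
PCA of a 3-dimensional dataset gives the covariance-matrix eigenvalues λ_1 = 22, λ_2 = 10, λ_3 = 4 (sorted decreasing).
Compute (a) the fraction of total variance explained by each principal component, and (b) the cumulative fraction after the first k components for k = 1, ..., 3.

Step 1 — total variance = trace(Sigma) = Σ λ_i = 22 + 10 + 4 = 36.

Step 2 — fraction explained by component i = λ_i / Σ λ:
  PC1: 22/36 = 0.6111
  PC2: 10/36 = 0.2778
  PC3: 4/36 = 0.1111

Step 3 — cumulative fraction after k components = (λ_1 + ... + λ_k) / Σ λ:
  k = 1: 22/36 = 0.6111
  k = 2: (22 + 10)/36 = 32/36 = 0.8889
  k = 3: (22 + 10 + 4)/36 = 36/36 = 1

Summary (fraction, with percent):

explained: PC1 0.6111 (61.11%), PC2 0.2778 (27.78%), PC3 0.1111 (11.11%);  cumulative: 0.6111, 0.8889, 1


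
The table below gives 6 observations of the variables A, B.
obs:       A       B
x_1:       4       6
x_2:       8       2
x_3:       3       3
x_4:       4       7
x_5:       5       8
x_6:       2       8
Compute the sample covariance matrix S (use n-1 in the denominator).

Step 1 — column means:
  mean(A) = (4 + 8 + 3 + 4 + 5 + 2) / 6 = 26/6 = 4.3333
  mean(B) = (6 + 2 + 3 + 7 + 8 + 8) / 6 = 34/6 = 5.6667

Step 2 — sample covariance S[i,j] = (1/(n-1)) · Σ_k (x_{k,i} - mean_i) · (x_{k,j} - mean_j), with n-1 = 5.
  S[A,A] = ((-0.3333)·(-0.3333) + (3.6667)·(3.6667) + (-1.3333)·(-1.3333) + (-0.3333)·(-0.3333) + (0.6667)·(0.6667) + (-2.3333)·(-2.3333)) / 5 = 21.3333/5 = 4.2667
  S[A,B] = ((-0.3333)·(0.3333) + (3.6667)·(-3.6667) + (-1.3333)·(-2.6667) + (-0.3333)·(1.3333) + (0.6667)·(2.3333) + (-2.3333)·(2.3333)) / 5 = -14.3333/5 = -2.8667
  S[B,B] = ((0.3333)·(0.3333) + (-3.6667)·(-3.6667) + (-2.6667)·(-2.6667) + (1.3333)·(1.3333) + (2.3333)·(2.3333) + (2.3333)·(2.3333)) / 5 = 33.3333/5 = 6.6667

S is symmetric (S[j,i] = S[i,j]). Assembling:

S = [[4.2667, -2.8667],
 [-2.8667, 6.6667]]


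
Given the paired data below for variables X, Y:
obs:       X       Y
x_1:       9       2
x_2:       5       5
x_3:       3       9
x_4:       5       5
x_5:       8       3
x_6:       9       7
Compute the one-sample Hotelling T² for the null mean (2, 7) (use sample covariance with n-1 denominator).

Step 1 — sample mean vector:
  mean(X) = (9 + 5 + 3 + 5 + 8 + 9) / 6 = 39/6 = 6.5
  mean(Y) = (2 + 5 + 9 + 5 + 3 + 7) / 6 = 31/6 = 5.1667
  x̄ = (6.5, 5.1667),  deviation x̄ - mu_0 = (6.5, 5.1667) - (2, 7) = (4.5, -1.8333).

Step 2 — sample covariance matrix, S[i,j] = (1/(n-1)) · Σ_k (x_{k,i} - mean_i) · (x_{k,j} - mean_j), divisor n-1 = 5:
  S[X,X] = ((2.5)·(2.5) + (-1.5)·(-1.5) + (-3.5)·(-3.5) + (-1.5)·(-1.5) + (1.5)·(1.5) + (2.5)·(2.5)) / 5 = 31.5/5 = 6.3
  S[X,Y] = ((2.5)·(-3.1667) + (-1.5)·(-0.1667) + (-3.5)·(3.8333) + (-1.5)·(-0.1667) + (1.5)·(-2.1667) + (2.5)·(1.8333)) / 5 = -19.5/5 = -3.9
  S[Y,Y] = ((-3.1667)·(-3.1667) + (-0.1667)·(-0.1667) + (3.8333)·(3.8333) + (-0.1667)·(-0.1667) + (-2.1667)·(-2.1667) + (1.8333)·(1.8333)) / 5 = 32.8333/5 = 6.5667
  S = [[6.3, -3.9],
 [-3.9, 6.5667]].

Step 3 — invert S. det(S) = 6.3·6.5667 - (-3.9)² = 26.16.
  S^{-1} = (1/det) · [[d, -b], [-b, a]] = [[0.251, 0.1491],
 [0.1491, 0.2408]].

Step 4 — quadratic form (x̄ - mu_0)^T · S^{-1} · (x̄ - mu_0):
  S^{-1} · (x̄ - mu_0) = (0.8563, 0.2294),
  (x̄ - mu_0)^T · [...] = (4.5)·(0.8563) + (-1.8333)·(0.2294) = 3.4327.

Step 5 — scale by n: T² = 6 · 3.4327 = 20.5963.

T² ≈ 20.5963


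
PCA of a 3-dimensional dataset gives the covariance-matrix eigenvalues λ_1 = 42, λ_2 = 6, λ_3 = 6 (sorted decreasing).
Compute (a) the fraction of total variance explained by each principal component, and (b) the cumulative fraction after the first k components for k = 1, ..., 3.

Step 1 — total variance = trace(Sigma) = Σ λ_i = 42 + 6 + 6 = 54.

Step 2 — fraction explained by component i = λ_i / Σ λ:
  PC1: 42/54 = 0.7778
  PC2: 6/54 = 0.1111
  PC3: 6/54 = 0.1111

Step 3 — cumulative fraction after k components = (λ_1 + ... + λ_k) / Σ λ:
  k = 1: 42/54 = 0.7778
  k = 2: (42 + 6)/54 = 48/54 = 0.8889
  k = 3: (42 + 6 + 6)/54 = 54/54 = 1

Summary (fraction, with percent):

explained: PC1 0.7778 (77.78%), PC2 0.1111 (11.11%), PC3 0.1111 (11.11%);  cumulative: 0.7778, 0.8889, 1


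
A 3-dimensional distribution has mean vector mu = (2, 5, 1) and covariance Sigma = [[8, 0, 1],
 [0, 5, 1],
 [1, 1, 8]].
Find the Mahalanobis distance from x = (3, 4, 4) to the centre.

Step 1 — centre the observation: (x - mu) = (1, -1, 3).

Step 2 — invert Sigma (cofactor / det for 3×3, or solve directly):
  Sigma^{-1} = [[0.127, 0.0033, -0.0163],
 [0.0033, 0.2052, -0.0261],
 [-0.0163, -0.0261, 0.1303]].

Step 3 — form the quadratic (x - mu)^T · Sigma^{-1} · (x - mu):
  Sigma^{-1} · (x - mu) = (0.0749, -0.2801, 0.4007).
  (x - mu)^T · [Sigma^{-1} · (x - mu)] = (1)·(0.0749) + (-1)·(-0.2801) + (3)·(0.4007) = 1.557.

Step 4 — take square root: d = √(1.557) ≈ 1.2478.

d(x, mu) = √(1.557) ≈ 1.2478


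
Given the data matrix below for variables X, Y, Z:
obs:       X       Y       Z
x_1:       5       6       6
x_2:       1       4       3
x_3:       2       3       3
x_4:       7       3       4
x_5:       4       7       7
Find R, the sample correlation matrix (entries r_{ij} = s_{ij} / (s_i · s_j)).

Step 1 — column means:
  mean(X) = (5 + 1 + 2 + 7 + 4) / 5 = 19/5 = 3.8
  mean(Y) = (6 + 4 + 3 + 3 + 7) / 5 = 23/5 = 4.6
  mean(Z) = (6 + 3 + 3 + 4 + 7) / 5 = 23/5 = 4.6

Step 2 — sample variances and covariances s[i,j] = (1/(n-1)) · Σ_k (x_{k,i} - mean_i) · (x_{k,j} - mean_j), with n-1 = 4:
  s[X,X] = ((1.2)·(1.2) + (-2.8)·(-2.8) + (-1.8)·(-1.8) + (3.2)·(3.2) + (0.2)·(0.2)) / 4 = 22.8/4 = 5.7
  s[X,Y] = ((1.2)·(1.4) + (-2.8)·(-0.6) + (-1.8)·(-1.6) + (3.2)·(-1.6) + (0.2)·(2.4)) / 4 = 1.6/4 = 0.4
  s[X,Z] = ((1.2)·(1.4) + (-2.8)·(-1.6) + (-1.8)·(-1.6) + (3.2)·(-0.6) + (0.2)·(2.4)) / 4 = 7.6/4 = 1.9
  s[Y,Y] = ((1.4)·(1.4) + (-0.6)·(-0.6) + (-1.6)·(-1.6) + (-1.6)·(-1.6) + (2.4)·(2.4)) / 4 = 13.2/4 = 3.3
  s[Y,Z] = ((1.4)·(1.4) + (-0.6)·(-1.6) + (-1.6)·(-1.6) + (-1.6)·(-0.6) + (2.4)·(2.4)) / 4 = 12.2/4 = 3.05
  s[Z,Z] = ((1.4)·(1.4) + (-1.6)·(-1.6) + (-1.6)·(-1.6) + (-0.6)·(-0.6) + (2.4)·(2.4)) / 4 = 13.2/4 = 3.3
  Sample standard deviations s_i = √(s[i,i]):
  s(X) = √(5.7) = 2.3875
  s(Y) = √(3.3) = 1.8166
  s(Z) = √(3.3) = 1.8166

Step 3 — r_{ij} = s_{ij} / (s_i · s_j):
  r[X,X] = 1 (diagonal).
  r[X,Y] = 0.4 / (2.3875 · 1.8166) = 0.4 / 4.337 = 0.0922
  r[X,Z] = 1.9 / (2.3875 · 1.8166) = 1.9 / 4.337 = 0.4381
  r[Y,Y] = 1 (diagonal).
  r[Y,Z] = 3.05 / (1.8166 · 1.8166) = 3.05 / 3.3 = 0.9242
  r[Z,Z] = 1 (diagonal).

R is symmetric with unit diagonal. Assembling:

R = [[1, 0.0922, 0.4381],
 [0.0922, 1, 0.9242],
 [0.4381, 0.9242, 1]]


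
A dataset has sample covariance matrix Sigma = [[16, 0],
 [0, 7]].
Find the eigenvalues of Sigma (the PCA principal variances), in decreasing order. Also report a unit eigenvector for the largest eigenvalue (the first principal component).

Step 1 — characteristic polynomial of 2×2 Sigma:
  det(Sigma - λI) = λ² - trace · λ + det = 0.
  trace = 16 + 7 = 23, det = 16·7 - (0)² = 112.
Step 2 — discriminant:
  Δ = trace² - 4·det = 529 - 448 = 81.
Step 3 — eigenvalues:
  λ = (trace ± √Δ)/2 = (23 ± 9)/2,
  λ_1 = 16,  λ_2 = 7.

Step 4 — unit eigenvector for λ_1: Sigma is diagonal, so its eigenvectors are the coordinate axes. λ_1 = 16 is the diagonal entry on the first coordinate axis, hence
  v_1 = (1, 0) (||v_1|| = 1).

λ_1 = 16,  λ_2 = 7;  v_1 ≈ (1, 0)


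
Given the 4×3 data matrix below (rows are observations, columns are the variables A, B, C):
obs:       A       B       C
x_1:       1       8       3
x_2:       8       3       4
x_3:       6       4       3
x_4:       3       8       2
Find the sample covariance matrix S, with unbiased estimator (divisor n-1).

Step 1 — column means:
  mean(A) = (1 + 8 + 6 + 3) / 4 = 18/4 = 4.5
  mean(B) = (8 + 3 + 4 + 8) / 4 = 23/4 = 5.75
  mean(C) = (3 + 4 + 3 + 2) / 4 = 12/4 = 3

Step 2 — sample covariance S[i,j] = (1/(n-1)) · Σ_k (x_{k,i} - mean_i) · (x_{k,j} - mean_j), with n-1 = 3.
  S[A,A] = ((-3.5)·(-3.5) + (3.5)·(3.5) + (1.5)·(1.5) + (-1.5)·(-1.5)) / 3 = 29/3 = 9.6667
  S[A,B] = ((-3.5)·(2.25) + (3.5)·(-2.75) + (1.5)·(-1.75) + (-1.5)·(2.25)) / 3 = -23.5/3 = -7.8333
  S[A,C] = ((-3.5)·(0) + (3.5)·(1) + (1.5)·(0) + (-1.5)·(-1)) / 3 = 5/3 = 1.6667
  S[B,B] = ((2.25)·(2.25) + (-2.75)·(-2.75) + (-1.75)·(-1.75) + (2.25)·(2.25)) / 3 = 20.75/3 = 6.9167
  S[B,C] = ((2.25)·(0) + (-2.75)·(1) + (-1.75)·(0) + (2.25)·(-1)) / 3 = -5/3 = -1.6667
  S[C,C] = ((0)·(0) + (1)·(1) + (0)·(0) + (-1)·(-1)) / 3 = 2/3 = 0.6667

S is symmetric (S[j,i] = S[i,j]). Assembling:

S = [[9.6667, -7.8333, 1.6667],
 [-7.8333, 6.9167, -1.6667],
 [1.6667, -1.6667, 0.6667]]


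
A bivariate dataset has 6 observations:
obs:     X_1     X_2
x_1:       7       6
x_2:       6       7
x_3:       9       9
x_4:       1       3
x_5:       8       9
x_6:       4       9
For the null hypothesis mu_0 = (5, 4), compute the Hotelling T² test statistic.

Step 1 — sample mean vector:
  mean(X_1) = (7 + 6 + 9 + 1 + 8 + 4) / 6 = 35/6 = 5.8333
  mean(X_2) = (6 + 7 + 9 + 3 + 9 + 9) / 6 = 43/6 = 7.1667
  x̄ = (5.8333, 7.1667),  deviation x̄ - mu_0 = (5.8333, 7.1667) - (5, 4) = (0.8333, 3.1667).

Step 2 — sample covariance matrix, S[i,j] = (1/(n-1)) · Σ_k (x_{k,i} - mean_i) · (x_{k,j} - mean_j), divisor n-1 = 5:
  S[X_1,X_1] = ((1.1667)·(1.1667) + (0.1667)·(0.1667) + (3.1667)·(3.1667) + (-4.8333)·(-4.8333) + (2.1667)·(2.1667) + (-1.8333)·(-1.8333)) / 5 = 42.8333/5 = 8.5667
  S[X_1,X_2] = ((1.1667)·(-1.1667) + (0.1667)·(-0.1667) + (3.1667)·(1.8333) + (-4.8333)·(-4.1667) + (2.1667)·(1.8333) + (-1.8333)·(1.8333)) / 5 = 25.1667/5 = 5.0333
  S[X_2,X_2] = ((-1.1667)·(-1.1667) + (-0.1667)·(-0.1667) + (1.8333)·(1.8333) + (-4.1667)·(-4.1667) + (1.8333)·(1.8333) + (1.8333)·(1.8333)) / 5 = 28.8333/5 = 5.7667
  S = [[8.5667, 5.0333],
 [5.0333, 5.7667]].

Step 3 — invert S. det(S) = 8.5667·5.7667 - (5.0333)² = 24.0667.
  S^{-1} = (1/det) · [[d, -b], [-b, a]] = [[0.2396, -0.2091],
 [-0.2091, 0.356]].

Step 4 — quadratic form (x̄ - mu_0)^T · S^{-1} · (x̄ - mu_0):
  S^{-1} · (x̄ - mu_0) = (-0.4626, 0.9529),
  (x̄ - mu_0)^T · [...] = (0.8333)·(-0.4626) + (3.1667)·(0.9529) = 2.632.

Step 5 — scale by n: T² = 6 · 2.632 = 15.7922.

T² ≈ 15.7922


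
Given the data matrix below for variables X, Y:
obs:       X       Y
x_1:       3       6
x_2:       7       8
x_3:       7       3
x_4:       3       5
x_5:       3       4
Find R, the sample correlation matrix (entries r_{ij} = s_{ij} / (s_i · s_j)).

Step 1 — column means:
  mean(X) = (3 + 7 + 7 + 3 + 3) / 5 = 23/5 = 4.6
  mean(Y) = (6 + 8 + 3 + 5 + 4) / 5 = 26/5 = 5.2

Step 2 — sample variances and covariances s[i,j] = (1/(n-1)) · Σ_k (x_{k,i} - mean_i) · (x_{k,j} - mean_j), with n-1 = 4:
  s[X,X] = ((-1.6)·(-1.6) + (2.4)·(2.4) + (2.4)·(2.4) + (-1.6)·(-1.6) + (-1.6)·(-1.6)) / 4 = 19.2/4 = 4.8
  s[X,Y] = ((-1.6)·(0.8) + (2.4)·(2.8) + (2.4)·(-2.2) + (-1.6)·(-0.2) + (-1.6)·(-1.2)) / 4 = 2.4/4 = 0.6
  s[Y,Y] = ((0.8)·(0.8) + (2.8)·(2.8) + (-2.2)·(-2.2) + (-0.2)·(-0.2) + (-1.2)·(-1.2)) / 4 = 14.8/4 = 3.7
  Sample standard deviations s_i = √(s[i,i]):
  s(X) = √(4.8) = 2.1909
  s(Y) = √(3.7) = 1.9235

Step 3 — r_{ij} = s_{ij} / (s_i · s_j):
  r[X,X] = 1 (diagonal).
  r[X,Y] = 0.6 / (2.1909 · 1.9235) = 0.6 / 4.2143 = 0.1424
  r[Y,Y] = 1 (diagonal).

R is symmetric with unit diagonal. Assembling:

R = [[1, 0.1424],
 [0.1424, 1]]


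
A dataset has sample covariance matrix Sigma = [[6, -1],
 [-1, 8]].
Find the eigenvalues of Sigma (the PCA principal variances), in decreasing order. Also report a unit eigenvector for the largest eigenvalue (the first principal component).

Step 1 — characteristic polynomial of 2×2 Sigma:
  det(Sigma - λI) = λ² - trace · λ + det = 0.
  trace = 6 + 8 = 14, det = 6·8 - (-1)² = 47.
Step 2 — discriminant:
  Δ = trace² - 4·det = 196 - 188 = 8.
Step 3 — eigenvalues:
  λ = (trace ± √Δ)/2 = (14 ± 2.8284)/2,
  λ_1 = 8.4142,  λ_2 = 5.5858.

Step 4 — unit eigenvector for λ_1: solve (Sigma - λ_1 I)v = 0. First row:
  (6 - 8.4142)·v_x + (-1)·v_y = 0, i.e. (-2.4142)·v_x + (-1)·v_y = 0,
  so v ∝ (b, λ_1 - a) = (-1, 2.4142); multiply by -1 so the first entry is positive: u = (1, -2.4142).
  ||u|| = √((1)² + (-2.4142)²) = √(6.8284) ≈ 2.6131,
  v_1 = u/||u|| ≈ (0.3827, -0.9239) (||v_1|| = 1).

λ_1 = 8.4142,  λ_2 = 5.5858;  v_1 ≈ (0.3827, -0.9239)


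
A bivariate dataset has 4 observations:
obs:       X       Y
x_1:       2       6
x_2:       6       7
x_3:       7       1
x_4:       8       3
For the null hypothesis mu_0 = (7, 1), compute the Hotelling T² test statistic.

Step 1 — sample mean vector:
  mean(X) = (2 + 6 + 7 + 8) / 4 = 23/4 = 5.75
  mean(Y) = (6 + 7 + 1 + 3) / 4 = 17/4 = 4.25
  x̄ = (5.75, 4.25),  deviation x̄ - mu_0 = (5.75, 4.25) - (7, 1) = (-1.25, 3.25).

Step 2 — sample covariance matrix, S[i,j] = (1/(n-1)) · Σ_k (x_{k,i} - mean_i) · (x_{k,j} - mean_j), divisor n-1 = 3:
  S[X,X] = ((-3.75)·(-3.75) + (0.25)·(0.25) + (1.25)·(1.25) + (2.25)·(2.25)) / 3 = 20.75/3 = 6.9167
  S[X,Y] = ((-3.75)·(1.75) + (0.25)·(2.75) + (1.25)·(-3.25) + (2.25)·(-1.25)) / 3 = -12.75/3 = -4.25
  S[Y,Y] = ((1.75)·(1.75) + (2.75)·(2.75) + (-3.25)·(-3.25) + (-1.25)·(-1.25)) / 3 = 22.75/3 = 7.5833
  S = [[6.9167, -4.25],
 [-4.25, 7.5833]].

Step 3 — invert S. det(S) = 6.9167·7.5833 - (-4.25)² = 34.3889.
  S^{-1} = (1/det) · [[d, -b], [-b, a]] = [[0.2205, 0.1236],
 [0.1236, 0.2011]].

Step 4 — quadratic form (x̄ - mu_0)^T · S^{-1} · (x̄ - mu_0):
  S^{-1} · (x̄ - mu_0) = (0.126, 0.4992),
  (x̄ - mu_0)^T · [...] = (-1.25)·(0.126) + (3.25)·(0.4992) = 1.4649.

Step 5 — scale by n: T² = 4 · 1.4649 = 5.8595.

T² ≈ 5.8595


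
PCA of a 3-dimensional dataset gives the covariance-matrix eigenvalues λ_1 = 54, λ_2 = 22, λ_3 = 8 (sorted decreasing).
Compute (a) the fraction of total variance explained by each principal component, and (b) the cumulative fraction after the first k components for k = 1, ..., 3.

Step 1 — total variance = trace(Sigma) = Σ λ_i = 54 + 22 + 8 = 84.

Step 2 — fraction explained by component i = λ_i / Σ λ:
  PC1: 54/84 = 0.6429
  PC2: 22/84 = 0.2619
  PC3: 8/84 = 0.0952

Step 3 — cumulative fraction after k components = (λ_1 + ... + λ_k) / Σ λ:
  k = 1: 54/84 = 0.6429
  k = 2: (54 + 22)/84 = 76/84 = 0.9048
  k = 3: (54 + 22 + 8)/84 = 84/84 = 1

Summary (fraction, with percent):

explained: PC1 0.6429 (64.29%), PC2 0.2619 (26.19%), PC3 0.0952 (9.52%);  cumulative: 0.6429, 0.9048, 1


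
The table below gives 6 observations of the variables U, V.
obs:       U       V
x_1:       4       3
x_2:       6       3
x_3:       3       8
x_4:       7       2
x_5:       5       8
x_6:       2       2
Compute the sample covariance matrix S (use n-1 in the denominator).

Step 1 — column means:
  mean(U) = (4 + 6 + 3 + 7 + 5 + 2) / 6 = 27/6 = 4.5
  mean(V) = (3 + 3 + 8 + 2 + 8 + 2) / 6 = 26/6 = 4.3333

Step 2 — sample covariance S[i,j] = (1/(n-1)) · Σ_k (x_{k,i} - mean_i) · (x_{k,j} - mean_j), with n-1 = 5.
  S[U,U] = ((-0.5)·(-0.5) + (1.5)·(1.5) + (-1.5)·(-1.5) + (2.5)·(2.5) + (0.5)·(0.5) + (-2.5)·(-2.5)) / 5 = 17.5/5 = 3.5
  S[U,V] = ((-0.5)·(-1.3333) + (1.5)·(-1.3333) + (-1.5)·(3.6667) + (2.5)·(-2.3333) + (0.5)·(3.6667) + (-2.5)·(-2.3333)) / 5 = -5/5 = -1
  S[V,V] = ((-1.3333)·(-1.3333) + (-1.3333)·(-1.3333) + (3.6667)·(3.6667) + (-2.3333)·(-2.3333) + (3.6667)·(3.6667) + (-2.3333)·(-2.3333)) / 5 = 41.3333/5 = 8.2667

S is symmetric (S[j,i] = S[i,j]). Assembling:

S = [[3.5, -1],
 [-1, 8.2667]]


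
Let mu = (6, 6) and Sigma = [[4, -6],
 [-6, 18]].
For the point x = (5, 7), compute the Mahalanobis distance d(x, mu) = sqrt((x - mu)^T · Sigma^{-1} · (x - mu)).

Step 1 — centre the observation: (x - mu) = (-1, 1).

Step 2 — invert Sigma. det(Sigma) = 4·18 - (-6)² = 36.
  Sigma^{-1} = (1/det) · [[d, -b], [-b, a]] = [[0.5, 0.1667],
 [0.1667, 0.1111]].

Step 3 — form the quadratic (x - mu)^T · Sigma^{-1} · (x - mu):
  Sigma^{-1} · (x - mu) = (-0.3333, -0.0556).
  (x - mu)^T · [Sigma^{-1} · (x - mu)] = (-1)·(-0.3333) + (1)·(-0.0556) = 0.2778.

Step 4 — take square root: d = √(0.2778) ≈ 0.527.

d(x, mu) = √(0.2778) ≈ 0.527


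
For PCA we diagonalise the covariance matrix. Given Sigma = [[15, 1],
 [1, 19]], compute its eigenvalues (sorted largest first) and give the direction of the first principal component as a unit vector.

Step 1 — characteristic polynomial of 2×2 Sigma:
  det(Sigma - λI) = λ² - trace · λ + det = 0.
  trace = 15 + 19 = 34, det = 15·19 - (1)² = 284.
Step 2 — discriminant:
  Δ = trace² - 4·det = 1156 - 1136 = 20.
Step 3 — eigenvalues:
  λ = (trace ± √Δ)/2 = (34 ± 4.4721)/2,
  λ_1 = 19.2361,  λ_2 = 14.7639.

Step 4 — unit eigenvector for λ_1: solve (Sigma - λ_1 I)v = 0. First row:
  (15 - 19.2361)·v_x + (1)·v_y = 0, i.e. (-4.2361)·v_x + (1)·v_y = 0,
  so v ∝ (b, λ_1 - a) = (1, 4.2361) = u.
  ||u|| = √((1)² + (4.2361)²) = √(18.9443) ≈ 4.3525,
  v_1 = u/||u|| ≈ (0.2298, 0.9732) (||v_1|| = 1).

λ_1 = 19.2361,  λ_2 = 14.7639;  v_1 ≈ (0.2298, 0.9732)


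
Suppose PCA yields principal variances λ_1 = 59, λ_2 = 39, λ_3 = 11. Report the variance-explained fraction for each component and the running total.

Step 1 — total variance = trace(Sigma) = Σ λ_i = 59 + 39 + 11 = 109.

Step 2 — fraction explained by component i = λ_i / Σ λ:
  PC1: 59/109 = 0.5413
  PC2: 39/109 = 0.3578
  PC3: 11/109 = 0.1009

Step 3 — cumulative fraction after k components = (λ_1 + ... + λ_k) / Σ λ:
  k = 1: 59/109 = 0.5413
  k = 2: (59 + 39)/109 = 98/109 = 0.8991
  k = 3: (59 + 39 + 11)/109 = 109/109 = 1

Summary (fraction, with percent):

explained: PC1 0.5413 (54.13%), PC2 0.3578 (35.78%), PC3 0.1009 (10.09%);  cumulative: 0.5413, 0.8991, 1


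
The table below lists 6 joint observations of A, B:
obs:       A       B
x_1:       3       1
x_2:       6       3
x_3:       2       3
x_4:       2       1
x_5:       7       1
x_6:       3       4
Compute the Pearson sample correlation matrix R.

Step 1 — column means:
  mean(A) = (3 + 6 + 2 + 2 + 7 + 3) / 6 = 23/6 = 3.8333
  mean(B) = (1 + 3 + 3 + 1 + 1 + 4) / 6 = 13/6 = 2.1667

Step 2 — sample variances and covariances s[i,j] = (1/(n-1)) · Σ_k (x_{k,i} - mean_i) · (x_{k,j} - mean_j), with n-1 = 5:
  s[A,A] = ((-0.8333)·(-0.8333) + (2.1667)·(2.1667) + (-1.8333)·(-1.8333) + (-1.8333)·(-1.8333) + (3.1667)·(3.1667) + (-0.8333)·(-0.8333)) / 5 = 22.8333/5 = 4.5667
  s[A,B] = ((-0.8333)·(-1.1667) + (2.1667)·(0.8333) + (-1.8333)·(0.8333) + (-1.8333)·(-1.1667) + (3.1667)·(-1.1667) + (-0.8333)·(1.8333)) / 5 = -1.8333/5 = -0.3667
  s[B,B] = ((-1.1667)·(-1.1667) + (0.8333)·(0.8333) + (0.8333)·(0.8333) + (-1.1667)·(-1.1667) + (-1.1667)·(-1.1667) + (1.8333)·(1.8333)) / 5 = 8.8333/5 = 1.7667
  Sample standard deviations s_i = √(s[i,i]):
  s(A) = √(4.5667) = 2.137
  s(B) = √(1.7667) = 1.3292

Step 3 — r_{ij} = s_{ij} / (s_i · s_j):
  r[A,A] = 1 (diagonal).
  r[A,B] = -0.3667 / (2.137 · 1.3292) = -0.3667 / 2.8404 = -0.1291
  r[B,B] = 1 (diagonal).

R is symmetric with unit diagonal. Assembling:

R = [[1, -0.1291],
 [-0.1291, 1]]


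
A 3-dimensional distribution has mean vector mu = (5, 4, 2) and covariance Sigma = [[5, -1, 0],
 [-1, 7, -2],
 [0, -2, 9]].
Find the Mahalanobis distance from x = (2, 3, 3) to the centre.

Step 1 — centre the observation: (x - mu) = (-3, -1, 1).

Step 2 — invert Sigma (cofactor / det for 3×3, or solve directly):
  Sigma^{-1} = [[0.2063, 0.0315, 0.007],
 [0.0315, 0.1573, 0.035],
 [0.007, 0.035, 0.1189]].

Step 3 — form the quadratic (x - mu)^T · Sigma^{-1} · (x - mu):
  Sigma^{-1} · (x - mu) = (-0.6434, -0.2168, 0.0629).
  (x - mu)^T · [Sigma^{-1} · (x - mu)] = (-3)·(-0.6434) + (-1)·(-0.2168) + (1)·(0.0629) = 2.2098.

Step 4 — take square root: d = √(2.2098) ≈ 1.4865.

d(x, mu) = √(2.2098) ≈ 1.4865


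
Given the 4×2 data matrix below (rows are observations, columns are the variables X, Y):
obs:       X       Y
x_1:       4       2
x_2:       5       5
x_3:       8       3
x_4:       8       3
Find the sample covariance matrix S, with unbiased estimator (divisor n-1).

Step 1 — column means:
  mean(X) = (4 + 5 + 8 + 8) / 4 = 25/4 = 6.25
  mean(Y) = (2 + 5 + 3 + 3) / 4 = 13/4 = 3.25

Step 2 — sample covariance S[i,j] = (1/(n-1)) · Σ_k (x_{k,i} - mean_i) · (x_{k,j} - mean_j), with n-1 = 3.
  S[X,X] = ((-2.25)·(-2.25) + (-1.25)·(-1.25) + (1.75)·(1.75) + (1.75)·(1.75)) / 3 = 12.75/3 = 4.25
  S[X,Y] = ((-2.25)·(-1.25) + (-1.25)·(1.75) + (1.75)·(-0.25) + (1.75)·(-0.25)) / 3 = -0.25/3 = -0.0833
  S[Y,Y] = ((-1.25)·(-1.25) + (1.75)·(1.75) + (-0.25)·(-0.25) + (-0.25)·(-0.25)) / 3 = 4.75/3 = 1.5833

S is symmetric (S[j,i] = S[i,j]). Assembling:

S = [[4.25, -0.0833],
 [-0.0833, 1.5833]]


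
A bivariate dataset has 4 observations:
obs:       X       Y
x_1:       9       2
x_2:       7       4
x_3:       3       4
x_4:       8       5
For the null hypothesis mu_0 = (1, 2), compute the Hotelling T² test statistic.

Step 1 — sample mean vector:
  mean(X) = (9 + 7 + 3 + 8) / 4 = 27/4 = 6.75
  mean(Y) = (2 + 4 + 4 + 5) / 4 = 15/4 = 3.75
  x̄ = (6.75, 3.75),  deviation x̄ - mu_0 = (6.75, 3.75) - (1, 2) = (5.75, 1.75).

Step 2 — sample covariance matrix, S[i,j] = (1/(n-1)) · Σ_k (x_{k,i} - mean_i) · (x_{k,j} - mean_j), divisor n-1 = 3:
  S[X,X] = ((2.25)·(2.25) + (0.25)·(0.25) + (-3.75)·(-3.75) + (1.25)·(1.25)) / 3 = 20.75/3 = 6.9167
  S[X,Y] = ((2.25)·(-1.75) + (0.25)·(0.25) + (-3.75)·(0.25) + (1.25)·(1.25)) / 3 = -3.25/3 = -1.0833
  S[Y,Y] = ((-1.75)·(-1.75) + (0.25)·(0.25) + (0.25)·(0.25) + (1.25)·(1.25)) / 3 = 4.75/3 = 1.5833
  S = [[6.9167, -1.0833],
 [-1.0833, 1.5833]].

Step 3 — invert S. det(S) = 6.9167·1.5833 - (-1.0833)² = 9.7778.
  S^{-1} = (1/det) · [[d, -b], [-b, a]] = [[0.1619, 0.1108],
 [0.1108, 0.7074]].

Step 4 — quadratic form (x̄ - mu_0)^T · S^{-1} · (x̄ - mu_0):
  S^{-1} · (x̄ - mu_0) = (1.125, 1.875),
  (x̄ - mu_0)^T · [...] = (5.75)·(1.125) + (1.75)·(1.875) = 9.75.

Step 5 — scale by n: T² = 4 · 9.75 = 39.

T² ≈ 39


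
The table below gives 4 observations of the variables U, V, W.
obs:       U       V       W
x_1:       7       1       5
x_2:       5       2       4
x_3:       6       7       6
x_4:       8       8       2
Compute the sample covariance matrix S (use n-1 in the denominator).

Step 1 — column means:
  mean(U) = (7 + 5 + 6 + 8) / 4 = 26/4 = 6.5
  mean(V) = (1 + 2 + 7 + 8) / 4 = 18/4 = 4.5
  mean(W) = (5 + 4 + 6 + 2) / 4 = 17/4 = 4.25

Step 2 — sample covariance S[i,j] = (1/(n-1)) · Σ_k (x_{k,i} - mean_i) · (x_{k,j} - mean_j), with n-1 = 3.
  S[U,U] = ((0.5)·(0.5) + (-1.5)·(-1.5) + (-0.5)·(-0.5) + (1.5)·(1.5)) / 3 = 5/3 = 1.6667
  S[U,V] = ((0.5)·(-3.5) + (-1.5)·(-2.5) + (-0.5)·(2.5) + (1.5)·(3.5)) / 3 = 6/3 = 2
  S[U,W] = ((0.5)·(0.75) + (-1.5)·(-0.25) + (-0.5)·(1.75) + (1.5)·(-2.25)) / 3 = -3.5/3 = -1.1667
  S[V,V] = ((-3.5)·(-3.5) + (-2.5)·(-2.5) + (2.5)·(2.5) + (3.5)·(3.5)) / 3 = 37/3 = 12.3333
  S[V,W] = ((-3.5)·(0.75) + (-2.5)·(-0.25) + (2.5)·(1.75) + (3.5)·(-2.25)) / 3 = -5.5/3 = -1.8333
  S[W,W] = ((0.75)·(0.75) + (-0.25)·(-0.25) + (1.75)·(1.75) + (-2.25)·(-2.25)) / 3 = 8.75/3 = 2.9167

S is symmetric (S[j,i] = S[i,j]). Assembling:

S = [[1.6667, 2, -1.1667],
 [2, 12.3333, -1.8333],
 [-1.1667, -1.8333, 2.9167]]


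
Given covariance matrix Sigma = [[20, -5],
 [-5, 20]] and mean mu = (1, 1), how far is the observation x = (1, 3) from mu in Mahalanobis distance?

Step 1 — centre the observation: (x - mu) = (0, 2).

Step 2 — invert Sigma. det(Sigma) = 20·20 - (-5)² = 375.
  Sigma^{-1} = (1/det) · [[d, -b], [-b, a]] = [[0.0533, 0.0133],
 [0.0133, 0.0533]].

Step 3 — form the quadratic (x - mu)^T · Sigma^{-1} · (x - mu):
  Sigma^{-1} · (x - mu) = (0.0267, 0.1067).
  (x - mu)^T · [Sigma^{-1} · (x - mu)] = (0)·(0.0267) + (2)·(0.1067) = 0.2133.

Step 4 — take square root: d = √(0.2133) ≈ 0.4619.

d(x, mu) = √(0.2133) ≈ 0.4619


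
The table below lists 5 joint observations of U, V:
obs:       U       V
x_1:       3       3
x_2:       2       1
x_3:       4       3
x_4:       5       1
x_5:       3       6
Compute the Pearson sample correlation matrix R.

Step 1 — column means:
  mean(U) = (3 + 2 + 4 + 5 + 3) / 5 = 17/5 = 3.4
  mean(V) = (3 + 1 + 3 + 1 + 6) / 5 = 14/5 = 2.8

Step 2 — sample variances and covariances s[i,j] = (1/(n-1)) · Σ_k (x_{k,i} - mean_i) · (x_{k,j} - mean_j), with n-1 = 4:
  s[U,U] = ((-0.4)·(-0.4) + (-1.4)·(-1.4) + (0.6)·(0.6) + (1.6)·(1.6) + (-0.4)·(-0.4)) / 4 = 5.2/4 = 1.3
  s[U,V] = ((-0.4)·(0.2) + (-1.4)·(-1.8) + (0.6)·(0.2) + (1.6)·(-1.8) + (-0.4)·(3.2)) / 4 = -1.6/4 = -0.4
  s[V,V] = ((0.2)·(0.2) + (-1.8)·(-1.8) + (0.2)·(0.2) + (-1.8)·(-1.8) + (3.2)·(3.2)) / 4 = 16.8/4 = 4.2
  Sample standard deviations s_i = √(s[i,i]):
  s(U) = √(1.3) = 1.1402
  s(V) = √(4.2) = 2.0494

Step 3 — r_{ij} = s_{ij} / (s_i · s_j):
  r[U,U] = 1 (diagonal).
  r[U,V] = -0.4 / (1.1402 · 2.0494) = -0.4 / 2.3367 = -0.1712
  r[V,V] = 1 (diagonal).

R is symmetric with unit diagonal. Assembling:

R = [[1, -0.1712],
 [-0.1712, 1]]


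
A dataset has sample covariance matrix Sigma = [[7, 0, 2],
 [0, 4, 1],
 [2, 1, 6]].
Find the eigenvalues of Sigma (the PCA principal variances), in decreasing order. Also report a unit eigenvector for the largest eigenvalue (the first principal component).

Step 1 — characteristic polynomial p(λ) = det(λI - Sigma) = λ³ - tr·λ² + c_1·λ - det, where tr = trace, c_1 = sum of the principal 2×2 minors, det = det(Sigma):
  tr = 7 + 4 + 6 = 17,
  c_1 = (7·4 - (0)²) + (7·6 - (2)²) + (4·6 - (1)²) = 28 + 38 + 23 = 89,
  det = 7·(4·6 - (1)²) - (0)·((0)·6 - (1)·(2)) + (2)·((0)·(1) - 4·(2)) = 7·(23) - (0)·(-2) + (2)·(-8) = 145.
  So p(λ) = λ³ - 17λ² + 89λ - 145.
Step 2 — look for an integer root (rational root theorem: any rational root is an integer divisor of 145). Testing λ = 5:
  p(5) = 125 - 425 + 445 - 145 = 0  ✓
  Dividing out (λ - 5): p(λ) = (λ - 5)(λ² - 12λ + 29).
Step 3 — remaining eigenvalues from the quadratic λ² - 12λ + 29 = 0:
  Δ = 12² - 4·29 = 144 - 116 = 28,  λ = (12 ± √28)/2 = (12 ± 5.2915)/2 ≈ 8.6458 or 3.3542.
  Sorted: λ_1 = 8.6458,  λ_2 = 5,  λ_3 = 3.3542  (check: sum = 17 = tr ✓).

Step 4 — unit eigenvector for λ_1 ≈ 8.6458: v spans the null space of (Sigma - λ_1 I), whose rows are
  r_1 = (-1.6458, 0, 2),  r_2 = (0, -4.6458, 1),  r_3 = (2, 1, -2.6458).
  v is orthogonal to every row, so take v ∝ r_1 × r_2 = ((0)·(1) - (2)·(-4.6458), (2)·(0) - (-1.6458)·(1), (-1.6458)·(-4.6458) - (0)·(0)) ≈ (9.2915, 1.6458, 7.6458).
  Let u = (9.2915, 1.6458, 7.6458).
  ||u|| = √((9.2915)² + (1.6458)² + (7.6458)²) = √(147.498) ≈ 12.1449,  v_1 = u/||u|| ≈ (0.7651, 0.1355, 0.6295) (||v_1|| = 1).

λ_1 = 8.6458,  λ_2 = 5,  λ_3 = 3.3542;  v_1 ≈ (0.7651, 0.1355, 0.6295)


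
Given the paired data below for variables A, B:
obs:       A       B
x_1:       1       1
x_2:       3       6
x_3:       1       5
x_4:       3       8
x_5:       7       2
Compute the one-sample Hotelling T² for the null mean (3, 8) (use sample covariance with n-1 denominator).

Step 1 — sample mean vector:
  mean(A) = (1 + 3 + 1 + 3 + 7) / 5 = 15/5 = 3
  mean(B) = (1 + 6 + 5 + 8 + 2) / 5 = 22/5 = 4.4
  x̄ = (3, 4.4),  deviation x̄ - mu_0 = (3, 4.4) - (3, 8) = (0, -3.6).

Step 2 — sample covariance matrix, S[i,j] = (1/(n-1)) · Σ_k (x_{k,i} - mean_i) · (x_{k,j} - mean_j), divisor n-1 = 4:
  S[A,A] = ((-2)·(-2) + (0)·(0) + (-2)·(-2) + (0)·(0) + (4)·(4)) / 4 = 24/4 = 6
  S[A,B] = ((-2)·(-3.4) + (0)·(1.6) + (-2)·(0.6) + (0)·(3.6) + (4)·(-2.4)) / 4 = -4/4 = -1
  S[B,B] = ((-3.4)·(-3.4) + (1.6)·(1.6) + (0.6)·(0.6) + (3.6)·(3.6) + (-2.4)·(-2.4)) / 4 = 33.2/4 = 8.3
  S = [[6, -1],
 [-1, 8.3]].

Step 3 — invert S. det(S) = 6·8.3 - (-1)² = 48.8.
  S^{-1} = (1/det) · [[d, -b], [-b, a]] = [[0.1701, 0.0205],
 [0.0205, 0.123]].

Step 4 — quadratic form (x̄ - mu_0)^T · S^{-1} · (x̄ - mu_0):
  S^{-1} · (x̄ - mu_0) = (-0.0738, -0.4426),
  (x̄ - mu_0)^T · [...] = (0)·(-0.0738) + (-3.6)·(-0.4426) = 1.5934.

Step 5 — scale by n: T² = 5 · 1.5934 = 7.9672.

T² ≈ 7.9672


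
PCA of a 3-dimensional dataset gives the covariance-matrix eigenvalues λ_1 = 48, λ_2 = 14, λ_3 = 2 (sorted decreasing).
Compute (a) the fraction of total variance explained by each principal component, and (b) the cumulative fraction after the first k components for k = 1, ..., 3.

Step 1 — total variance = trace(Sigma) = Σ λ_i = 48 + 14 + 2 = 64.

Step 2 — fraction explained by component i = λ_i / Σ λ:
  PC1: 48/64 = 0.75
  PC2: 14/64 = 0.2188
  PC3: 2/64 = 0.0312

Step 3 — cumulative fraction after k components = (λ_1 + ... + λ_k) / Σ λ:
  k = 1: 48/64 = 0.75
  k = 2: (48 + 14)/64 = 62/64 = 0.9688
  k = 3: (48 + 14 + 2)/64 = 64/64 = 1

Summary (fraction, with percent):

explained: PC1 0.75 (75%), PC2 0.2188 (21.88%), PC3 0.0312 (3.12%);  cumulative: 0.75, 0.9688, 1


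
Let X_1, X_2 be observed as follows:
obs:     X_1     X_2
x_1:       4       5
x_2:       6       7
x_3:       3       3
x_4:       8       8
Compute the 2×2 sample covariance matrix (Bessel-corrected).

Step 1 — column means:
  mean(X_1) = (4 + 6 + 3 + 8) / 4 = 21/4 = 5.25
  mean(X_2) = (5 + 7 + 3 + 8) / 4 = 23/4 = 5.75

Step 2 — sample covariance S[i,j] = (1/(n-1)) · Σ_k (x_{k,i} - mean_i) · (x_{k,j} - mean_j), with n-1 = 3.
  S[X_1,X_1] = ((-1.25)·(-1.25) + (0.75)·(0.75) + (-2.25)·(-2.25) + (2.75)·(2.75)) / 3 = 14.75/3 = 4.9167
  S[X_1,X_2] = ((-1.25)·(-0.75) + (0.75)·(1.25) + (-2.25)·(-2.75) + (2.75)·(2.25)) / 3 = 14.25/3 = 4.75
  S[X_2,X_2] = ((-0.75)·(-0.75) + (1.25)·(1.25) + (-2.75)·(-2.75) + (2.25)·(2.25)) / 3 = 14.75/3 = 4.9167

S is symmetric (S[j,i] = S[i,j]). Assembling:

S = [[4.9167, 4.75],
 [4.75, 4.9167]]


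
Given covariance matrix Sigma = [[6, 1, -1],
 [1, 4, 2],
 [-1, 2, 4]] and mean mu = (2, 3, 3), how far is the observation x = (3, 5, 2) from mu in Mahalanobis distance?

Step 1 — centre the observation: (x - mu) = (1, 2, -1).

Step 2 — invert Sigma (cofactor / det for 3×3, or solve directly):
  Sigma^{-1} = [[0.2, -0.1, 0.1],
 [-0.1, 0.3833, -0.2167],
 [0.1, -0.2167, 0.3833]].

Step 3 — form the quadratic (x - mu)^T · Sigma^{-1} · (x - mu):
  Sigma^{-1} · (x - mu) = (-0.1, 0.8833, -0.7167).
  (x - mu)^T · [Sigma^{-1} · (x - mu)] = (1)·(-0.1) + (2)·(0.8833) + (-1)·(-0.7167) = 2.3833.

Step 4 — take square root: d = √(2.3833) ≈ 1.5438.

d(x, mu) = √(2.3833) ≈ 1.5438


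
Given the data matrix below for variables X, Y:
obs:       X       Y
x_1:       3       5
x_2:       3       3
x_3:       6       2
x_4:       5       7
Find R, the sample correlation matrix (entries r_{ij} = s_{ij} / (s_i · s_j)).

Step 1 — column means:
  mean(X) = (3 + 3 + 6 + 5) / 4 = 17/4 = 4.25
  mean(Y) = (5 + 3 + 2 + 7) / 4 = 17/4 = 4.25

Step 2 — sample variances and covariances s[i,j] = (1/(n-1)) · Σ_k (x_{k,i} - mean_i) · (x_{k,j} - mean_j), with n-1 = 3:
  s[X,X] = ((-1.25)·(-1.25) + (-1.25)·(-1.25) + (1.75)·(1.75) + (0.75)·(0.75)) / 3 = 6.75/3 = 2.25
  s[X,Y] = ((-1.25)·(0.75) + (-1.25)·(-1.25) + (1.75)·(-2.25) + (0.75)·(2.75)) / 3 = -1.25/3 = -0.4167
  s[Y,Y] = ((0.75)·(0.75) + (-1.25)·(-1.25) + (-2.25)·(-2.25) + (2.75)·(2.75)) / 3 = 14.75/3 = 4.9167
  Sample standard deviations s_i = √(s[i,i]):
  s(X) = √(2.25) = 1.5
  s(Y) = √(4.9167) = 2.2174

Step 3 — r_{ij} = s_{ij} / (s_i · s_j):
  r[X,X] = 1 (diagonal).
  r[X,Y] = -0.4167 / (1.5 · 2.2174) = -0.4167 / 3.326 = -0.1253
  r[Y,Y] = 1 (diagonal).

R is symmetric with unit diagonal. Assembling:

R = [[1, -0.1253],
 [-0.1253, 1]]


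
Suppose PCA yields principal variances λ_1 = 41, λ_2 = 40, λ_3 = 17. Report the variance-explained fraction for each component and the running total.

Step 1 — total variance = trace(Sigma) = Σ λ_i = 41 + 40 + 17 = 98.

Step 2 — fraction explained by component i = λ_i / Σ λ:
  PC1: 41/98 = 0.4184
  PC2: 40/98 = 0.4082
  PC3: 17/98 = 0.1735

Step 3 — cumulative fraction after k components = (λ_1 + ... + λ_k) / Σ λ:
  k = 1: 41/98 = 0.4184
  k = 2: (41 + 40)/98 = 81/98 = 0.8265
  k = 3: (41 + 40 + 17)/98 = 98/98 = 1

Summary (fraction, with percent):

explained: PC1 0.4184 (41.84%), PC2 0.4082 (40.82%), PC3 0.1735 (17.35%);  cumulative: 0.4184, 0.8265, 1


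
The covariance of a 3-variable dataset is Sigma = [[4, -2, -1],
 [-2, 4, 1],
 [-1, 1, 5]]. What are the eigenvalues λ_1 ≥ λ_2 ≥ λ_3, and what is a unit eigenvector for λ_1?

Step 1 — characteristic polynomial p(λ) = det(λI - Sigma) = λ³ - tr·λ² + c_1·λ - det, where tr = trace, c_1 = sum of the principal 2×2 minors, det = det(Sigma):
  tr = 4 + 4 + 5 = 13,
  c_1 = (4·4 - (-2)²) + (4·5 - (-1)²) + (4·5 - (1)²) = 12 + 19 + 19 = 50,
  det = 4·(4·5 - (1)²) - (-2)·((-2)·5 - (1)·(-1)) + (-1)·((-2)·(1) - 4·(-1)) = 4·(19) - (-2)·(-9) + (-1)·(2) = 56.
  So p(λ) = λ³ - 13λ² + 50λ - 56.
Step 2 — look for an integer root (rational root theorem: any rational root is an integer divisor of 56). Testing λ = 2:
  p(2) = 8 - 52 + 100 - 56 = 0  ✓
  Dividing out (λ - 2): p(λ) = (λ - 2)(λ² - 11λ + 28).
Step 3 — remaining eigenvalues from the quadratic λ² - 11λ + 28 = 0:
  Δ = 11² - 4·28 = 121 - 112 = 9,  λ = (11 ± √9)/2 = (11 ± 3)/2 = 7 or 4.
  Sorted: λ_1 = 7,  λ_2 = 4,  λ_3 = 2  (check: sum = 13 = tr ✓).

Step 4 — unit eigenvector for λ_1 = 7: v spans the null space of (Sigma - λ_1 I), whose rows are
  r_1 = (-3, -2, -1),  r_2 = (-2, -3, 1),  r_3 = (-1, 1, -2).
  v is orthogonal to every row, so take v ∝ r_1 × r_2 = ((-2)·(1) - (-1)·(-3), (-1)·(-2) - (-3)·(1), (-3)·(-3) - (-2)·(-2)) = (-5, 5, 5).
  Rescale (divide by 5; multiply by -1 so the first nonzero entry is positive): u = (1, -1, -1).
  ||u|| = √((1)² + (-1)² + (-1)²) = √(3) ≈ 1.7321,  v_1 = u/||u|| ≈ (0.5774, -0.5774, -0.5774) (||v_1|| = 1).

λ_1 = 7,  λ_2 = 4,  λ_3 = 2;  v_1 ≈ (0.5774, -0.5774, -0.5774)
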